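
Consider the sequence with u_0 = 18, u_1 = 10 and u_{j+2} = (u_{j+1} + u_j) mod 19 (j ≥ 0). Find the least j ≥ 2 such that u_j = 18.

6

u_0 = 18,  u_1 = 10,  u_2 = 9,  u_3 = 0,  u_4 = 9,  u_5 = 9,  u_6 = 18,  u_7 = 8,  u_8 = 7,  u_9 = 15,  u_{10} = 3,  u_{11} = 18,  u_{12} = 2,  u_{13} = 1,  u_{14} = 3,  u_{15} = 4,  u_{16} = 7,  u_{17} = 11,  u_{18} = 18,  u_{19} = 10.
Since (u_{18}, u_{19}) = (u_0, u_1) = (18, 10) (two consecutive terms determine the rest), the sequence is periodic with period 18.
The value 18 first appears (with j ≥ 2) at u_6.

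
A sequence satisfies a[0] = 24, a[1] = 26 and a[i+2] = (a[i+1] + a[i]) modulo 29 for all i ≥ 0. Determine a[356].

9

Computing terms: a[0] = 24,  a[1] = 26,  a[2] = 21,  a[3] = 18,  a[4] = 10,  a[5] = 28,  a[6] = 9,  a[7] = 8,  a[8] = 17,  a[9] = 25,  a[10] = 13,  a[11] = 9,  a[12] = 22,  a[13] = 2,  a[14] = 24,  a[15] = 26.
Since (a[14], a[15]) = (a[0], a[1]) = (24, 26) (two consecutive terms determine the rest), the sequence is periodic with period 14.
So a[356] = a[0 + ((356-0) mod 14)] = a[6] = 9.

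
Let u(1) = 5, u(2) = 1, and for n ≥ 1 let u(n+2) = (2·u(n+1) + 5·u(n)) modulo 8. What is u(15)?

We have u(1) = 5,  u(2) = 1,  u(3) = 3,  u(4) = 3,  u(5) = 5,  u(6) = 1.
The sequence repeats with period 4.
So u(15) = u(1 + ((15-1) mod 4)) = u(3) = 3.

3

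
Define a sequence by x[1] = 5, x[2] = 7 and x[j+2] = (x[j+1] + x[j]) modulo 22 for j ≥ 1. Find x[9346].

17

Listing terms: x[1] = 5; x[2] = 7; x[3] = 12; x[4] = 19; x[5] = 9; x[6] = 6; x[7] = 15; x[8] = 21; x[9] = 14; x[10] = 13; x[11] = 5; x[12] = 18; x[13] = 1; x[14] = 19; x[15] = 20; x[16] = 17; x[17] = 15; x[18] = 10; x[19] = 3; x[20] = 13; x[21] = 16; x[22] = 7; x[23] = 1; x[24] = 8; x[25] = 9; x[26] = 17; x[27] = 4; x[28] = 21; x[29] = 3; x[30] = 2; x[31] = 5; x[32] = 7.
Since (x[31], x[32]) = (x[1], x[2]) = (5, 7) (two consecutive terms determine the rest), the sequence is periodic with period 30.
(9346 - 1) mod 30 = 15, so x[9346] = x[16] = 17.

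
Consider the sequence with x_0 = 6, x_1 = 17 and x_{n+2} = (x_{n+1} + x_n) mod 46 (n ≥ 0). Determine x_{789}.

x_0 = 6, x_1 = 17, x_2 = 23, x_3 = 40, x_4 = 17, x_5 = 11, x_6 = 28, x_7 = 39, x_8 = 21, x_9 = 14, x_{10} = 35, x_{11} = 3, x_{12} = 38, x_{13} = 41, x_{14} = 33, x_{15} = 28, x_{16} = 15, x_{17} = 43, x_{18} = 12, x_{19} = 9, x_{20} = 21, x_{21} = 30, x_{22} = 5, x_{23} = 35, x_{24} = 40, x_{25} = 29, x_{26} = 23, x_{27} = 6, x_{28} = 29, x_{29} = 35, x_{30} = 18, x_{31} = 7, x_{32} = 25, x_{33} = 32, x_{34} = 11, x_{35} = 43, x_{36} = 8, x_{37} = 5, x_{38} = 13, x_{39} = 18, x_{40} = 31, x_{41} = 3, x_{42} = 34, x_{43} = 37, x_{44} = 25, x_{45} = 16, x_{46} = 41, x_{47} = 11, x_{48} = 6, x_{49} = 17.
The sequence repeats with period 48.
So x_{789} = x_{0 + ((789-0) mod 48)} = x_{21} = 30.

30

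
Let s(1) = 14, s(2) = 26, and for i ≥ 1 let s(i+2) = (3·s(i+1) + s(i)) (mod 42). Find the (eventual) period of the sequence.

16

s(1) = 14; s(2) = 26; s(3) = 8; s(4) = 8; s(5) = 32; s(6) = 20; s(7) = 8; s(8) = 2; s(9) = 14; s(10) = 2; s(11) = 20; s(12) = 20; s(13) = 38; s(14) = 8; s(15) = 20; s(16) = 26; s(17) = 14; s(18) = 26.
The sequence repeats with period 16.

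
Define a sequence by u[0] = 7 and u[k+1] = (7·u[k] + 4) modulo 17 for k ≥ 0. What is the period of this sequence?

16

Computing terms: u[0] = 7, u[1] = 2, u[2] = 1, u[3] = 11, u[4] = 13, u[5] = 10, u[6] = 6, u[7] = 12, u[8] = 3, u[9] = 8, u[10] = 9, u[11] = 16, u[12] = 14, u[13] = 0, u[14] = 4, u[15] = 15, u[16] = 7.
Since u[16] = u[0] = 7, the sequence is periodic with period 16.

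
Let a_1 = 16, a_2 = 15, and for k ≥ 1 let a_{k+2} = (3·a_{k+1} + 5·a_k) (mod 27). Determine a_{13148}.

Listing terms: a_1 = 16, a_2 = 15, a_3 = 17, a_4 = 18, a_5 = 4, a_6 = 21, a_7 = 2, a_8 = 3, a_9 = 19, a_{10} = 18, a_{11} = 14, a_{12} = 24, a_{13} = 7, a_{14} = 6, a_{15} = 26, a_{16} = 0, a_{17} = 22, a_{18} = 12, a_{19} = 11, a_{20} = 12, a_{21} = 10, a_{22} = 9, a_{23} = 23, a_{24} = 6, a_{25} = 25, a_{26} = 24, a_{27} = 8, a_{28} = 9, a_{29} = 13, a_{30} = 3, a_{31} = 20, a_{32} = 21, a_{33} = 1, a_{34} = 0, a_{35} = 5, a_{36} = 15, a_{37} = 16, a_{38} = 15.
The sequence repeats with period 36.
So a_{13148} = a_{1 + ((13148-1) mod 36)} = a_8 = 3.

3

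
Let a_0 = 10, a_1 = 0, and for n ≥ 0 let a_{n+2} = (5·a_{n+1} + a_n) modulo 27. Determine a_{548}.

17

a_0 = 10; a_1 = 0; a_2 = 10; a_3 = 23; a_4 = 17; a_5 = 0; a_6 = 17; a_7 = 4; a_8 = 10; a_9 = 0.
The sequence repeats with period 8.
So a_{548} = a_{0 + ((548-0) mod 8)} = a_4 = 17.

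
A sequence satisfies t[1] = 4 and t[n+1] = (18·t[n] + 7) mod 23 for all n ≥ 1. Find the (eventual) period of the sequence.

Computing terms: t[1] = 4; t[2] = 10; t[3] = 3; t[4] = 15; t[5] = 1; t[6] = 2; t[7] = 20; t[8] = 22; t[9] = 12; t[10] = 16; t[11] = 19; t[12] = 4.
Since t[12] = t[1] = 4, the sequence is periodic with period 11.

11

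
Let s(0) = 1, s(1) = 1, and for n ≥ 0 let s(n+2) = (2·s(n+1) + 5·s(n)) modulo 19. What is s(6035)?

13

s(0) = 1,  s(1) = 1,  s(2) = 7,  s(3) = 0,  s(4) = 16,  s(5) = 13,  s(6) = 11,  s(7) = 11,  s(8) = 1,  s(9) = 0,  s(10) = 5,  s(11) = 10,  s(12) = 7,  s(13) = 7,  s(14) = 11,  s(15) = 0,  s(16) = 17,  s(17) = 15,  s(18) = 1,  s(19) = 1.
The sequence repeats with period 18.
So s(6035) = s(0 + ((6035-0) mod 18)) = s(5) = 13.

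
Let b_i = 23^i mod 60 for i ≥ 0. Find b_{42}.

b_0 = 1,  b_1 = 23,  b_2 = 49,  b_3 = 47,  b_4 = 1.
Since b_4 = b_0 = 1, the sequence is periodic with period 4.
(42 - 0) mod 4 = 2, so b_{42} = b_2 = 49.

49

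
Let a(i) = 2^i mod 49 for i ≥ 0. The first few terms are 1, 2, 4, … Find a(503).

Listing terms: a(0) = 1,  a(1) = 2,  a(2) = 4,  a(3) = 8,  a(4) = 16,  a(5) = 32,  a(6) = 15,  a(7) = 30,  a(8) = 11,  a(9) = 22,  a(10) = 44,  a(11) = 39,  a(12) = 29,  a(13) = 9,  a(14) = 18,  a(15) = 36,  a(16) = 23,  a(17) = 46,  a(18) = 43,  a(19) = 37,  a(20) = 25,  a(21) = 1.
The sequence repeats with period 21.
(503 - 0) mod 21 = 20, so a(503) = a(20) = 25.

25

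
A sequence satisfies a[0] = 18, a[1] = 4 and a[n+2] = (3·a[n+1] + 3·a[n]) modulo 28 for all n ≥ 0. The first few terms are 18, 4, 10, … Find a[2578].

Listing terms: a[0] = 18,  a[1] = 4,  a[2] = 10,  a[3] = 14,  a[4] = 16,  a[5] = 6,  a[6] = 10,  a[7] = 20,  a[8] = 6,  a[9] = 22,  a[10] = 0,  a[11] = 10,  a[12] = 2,  a[13] = 8,  a[14] = 2,  a[15] = 2,  a[16] = 12,  a[17] = 14,  a[18] = 22,  a[19] = 24,  a[20] = 26,  a[21] = 10,  a[22] = 24,  a[23] = 18,  a[24] = 14,  a[25] = 12,  a[26] = 22,  a[27] = 18,  a[28] = 8,  a[29] = 22,  a[30] = 6,  a[31] = 0,  a[32] = 18,  a[33] = 26,  a[34] = 20,  a[35] = 26,  a[36] = 26,  a[37] = 16,  a[38] = 14,  a[39] = 6,  a[40] = 4,  a[41] = 2,  a[42] = 18,  a[43] = 4.
Since (a[42], a[43]) = (a[0], a[1]) = (18, 4) (two consecutive terms determine the rest), the sequence is periodic with period 42.
So a[2578] = a[0 + ((2578-0) mod 42)] = a[16] = 12.

12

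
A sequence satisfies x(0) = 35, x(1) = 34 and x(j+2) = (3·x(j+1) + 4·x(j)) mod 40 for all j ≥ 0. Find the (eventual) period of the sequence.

10

We have x(0) = 35, x(1) = 34, x(2) = 2, x(3) = 22, x(4) = 34, x(5) = 30, x(6) = 26, x(7) = 38, x(8) = 18, x(9) = 6, x(10) = 10, x(11) = 14, x(12) = 2, x(13) = 22.
Since (x(12), x(13)) = (x(2), x(3)) = (2, 22) (two consecutive terms determine the rest), the sequence is eventually periodic: after a pre-period of length 2 it cycles with period 10.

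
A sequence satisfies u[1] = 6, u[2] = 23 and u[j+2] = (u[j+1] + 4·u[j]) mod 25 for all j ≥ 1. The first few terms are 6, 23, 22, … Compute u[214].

Computing terms: u[1] = 6, u[2] = 23, u[3] = 22, u[4] = 14, u[5] = 2, u[6] = 8, u[7] = 16, u[8] = 23, u[9] = 12, u[10] = 4, u[11] = 2, u[12] = 18, u[13] = 1, u[14] = 23, u[15] = 2, u[16] = 19, u[17] = 2, u[18] = 3, u[19] = 11, u[20] = 23, u[21] = 17, u[22] = 9, u[23] = 2, u[24] = 13, u[25] = 21, u[26] = 23, u[27] = 7, u[28] = 24, u[29] = 2, u[30] = 23, u[31] = 6, u[32] = 23.
The sequence repeats with period 30.
(214 - 1) mod 30 = 3, so u[214] = u[4] = 14.

14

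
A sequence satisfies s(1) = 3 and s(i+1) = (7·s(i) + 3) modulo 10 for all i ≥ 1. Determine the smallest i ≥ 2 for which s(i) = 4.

Computing terms: s(1) = 3, s(2) = 4, s(3) = 1, s(4) = 0, s(5) = 3.
Since s(5) = s(1) = 3, the sequence is periodic with period 4.
The value 4 first appears (with i ≥ 2) at s(2).

2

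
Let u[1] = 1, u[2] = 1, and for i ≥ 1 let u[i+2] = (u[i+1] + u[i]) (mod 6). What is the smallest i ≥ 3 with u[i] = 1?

7

We have u[1] = 1; u[2] = 1; u[3] = 2; u[4] = 3; u[5] = 5; u[6] = 2; u[7] = 1; u[8] = 3; u[9] = 4; u[10] = 1; u[11] = 5; u[12] = 0; u[13] = 5; u[14] = 5; u[15] = 4; u[16] = 3; u[17] = 1; u[18] = 4; u[19] = 5; u[20] = 3; u[21] = 2; u[22] = 5; u[23] = 1; u[24] = 0; u[25] = 1; u[26] = 1.
The sequence repeats with period 24.
The value 1 first appears (with i ≥ 3) at u[7].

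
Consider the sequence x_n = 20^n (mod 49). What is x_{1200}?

36

Computing terms: x_1 = 20,  x_2 = 8,  x_3 = 13,  x_4 = 15,  x_5 = 6,  x_6 = 22,  x_7 = 48,  x_8 = 29,  x_9 = 41,  x_{10} = 36,  x_{11} = 34,  x_{12} = 43,  x_{13} = 27,  x_{14} = 1,  x_{15} = 20.
Since x_{15} = x_1 = 20, the sequence is periodic with period 14.
So x_{1200} = x_{1 + ((1200-1) mod 14)} = x_{10} = 36.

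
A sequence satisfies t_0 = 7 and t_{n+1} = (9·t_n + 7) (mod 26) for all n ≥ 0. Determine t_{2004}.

t_0 = 7; t_1 = 18; t_2 = 13; t_3 = 20; t_4 = 5; t_5 = 0; t_6 = 7.
Since t_6 = t_0 = 7, the sequence is periodic with period 6.
(2004 - 0) mod 6 = 0, so t_{2004} = t_0 = 7.

7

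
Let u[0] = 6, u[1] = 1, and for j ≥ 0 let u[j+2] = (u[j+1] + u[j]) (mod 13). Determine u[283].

8

Listing terms: u[0] = 6,  u[1] = 1,  u[2] = 7,  u[3] = 8,  u[4] = 2,  u[5] = 10,  u[6] = 12,  u[7] = 9,  u[8] = 8,  u[9] = 4,  u[10] = 12,  u[11] = 3,  u[12] = 2,  u[13] = 5,  u[14] = 7,  u[15] = 12,  u[16] = 6,  u[17] = 5,  u[18] = 11,  u[19] = 3,  u[20] = 1,  u[21] = 4,  u[22] = 5,  u[23] = 9,  u[24] = 1,  u[25] = 10,  u[26] = 11,  u[27] = 8,  u[28] = 6,  u[29] = 1.
The sequence repeats with period 28.
So u[283] = u[0 + ((283-0) mod 28)] = u[3] = 8.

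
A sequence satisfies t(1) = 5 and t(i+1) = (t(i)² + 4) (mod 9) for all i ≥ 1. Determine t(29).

2

Computing terms: t(1) = 5,  t(2) = 2,  t(3) = 8,  t(4) = 5.
The sequence repeats with period 3.
So t(29) = t(1 + ((29-1) mod 3)) = t(2) = 2.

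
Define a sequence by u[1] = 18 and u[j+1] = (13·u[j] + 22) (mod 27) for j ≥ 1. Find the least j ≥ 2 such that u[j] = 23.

u[1] = 18; u[2] = 13; u[3] = 2; u[4] = 21; u[5] = 25; u[6] = 23; u[7] = 24; u[8] = 10; u[9] = 17; u[10] = 0; u[11] = 22; u[12] = 11; u[13] = 3; u[14] = 7; u[15] = 5; u[16] = 6; u[17] = 19; u[18] = 26; u[19] = 9; u[20] = 4; u[21] = 20; u[22] = 12; u[23] = 16; u[24] = 14; u[25] = 15; u[26] = 1; u[27] = 8; u[28] = 18.
Since u[28] = u[1] = 18, the sequence is periodic with period 27.
The value 23 first appears (with j ≥ 2) at u[6].

6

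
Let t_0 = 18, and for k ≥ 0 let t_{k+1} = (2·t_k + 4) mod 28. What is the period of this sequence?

Listing terms: t_0 = 18; t_1 = 12; t_2 = 0; t_3 = 4; t_4 = 12.
Since t_4 = t_1 = 12, the sequence is eventually periodic: after a pre-period of length 1 it cycles with period 3.

3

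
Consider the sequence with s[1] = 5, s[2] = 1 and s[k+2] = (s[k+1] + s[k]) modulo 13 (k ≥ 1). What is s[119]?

7

Listing terms: s[1] = 5; s[2] = 1; s[3] = 6; s[4] = 7; s[5] = 0; s[6] = 7; s[7] = 7; s[8] = 1; s[9] = 8; s[10] = 9; s[11] = 4; s[12] = 0; s[13] = 4; s[14] = 4; s[15] = 8; s[16] = 12; s[17] = 7; s[18] = 6; s[19] = 0; s[20] = 6; s[21] = 6; s[22] = 12; s[23] = 5; s[24] = 4; s[25] = 9; s[26] = 0; s[27] = 9; s[28] = 9; s[29] = 5; s[30] = 1.
Since (s[29], s[30]) = (s[1], s[2]) = (5, 1) (two consecutive terms determine the rest), the sequence is periodic with period 28.
(119 - 1) mod 28 = 6, so s[119] = s[7] = 7.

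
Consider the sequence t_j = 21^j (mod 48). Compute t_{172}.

33

We have t_0 = 1,  t_1 = 21,  t_2 = 9,  t_3 = 45,  t_4 = 33,  t_5 = 21.
Since t_5 = t_1 = 21, the sequence is eventually periodic: after a pre-period of length 1 it cycles with period 4.
For j ≥ 1, t_j depends only on (j - 1) mod 4. (172 - 1) mod 4 = 3, so t_{172} = t_4 = 33.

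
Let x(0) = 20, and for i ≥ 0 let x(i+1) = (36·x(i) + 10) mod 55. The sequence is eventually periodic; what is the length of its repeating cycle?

5

Listing terms: x(0) = 20, x(1) = 15, x(2) = 0, x(3) = 10, x(4) = 40, x(5) = 20.
Since x(5) = x(0) = 20, the sequence is periodic with period 5.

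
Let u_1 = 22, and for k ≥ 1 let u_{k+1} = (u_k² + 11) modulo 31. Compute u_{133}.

We have u_1 = 22,  u_2 = 30,  u_3 = 12,  u_4 = 0,  u_5 = 11,  u_6 = 8,  u_7 = 13,  u_8 = 25,  u_9 = 16,  u_{10} = 19,  u_{11} = 0.
Since u_{11} = u_4 = 0, the sequence is eventually periodic: after a pre-period of length 3 it cycles with period 7.
For k ≥ 4, u_k depends only on (k - 4) mod 7. (133 - 4) mod 7 = 3, so u_{133} = u_7 = 13.

13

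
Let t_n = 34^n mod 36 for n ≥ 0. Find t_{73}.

t_0 = 1,  t_1 = 34,  t_2 = 4,  t_3 = 28,  t_4 = 16,  t_5 = 4.
Since t_5 = t_2 = 4, the sequence is eventually periodic: after a pre-period of length 2 it cycles with period 3.
For n ≥ 2, t_n depends only on (n - 2) mod 3. (73 - 2) mod 3 = 2, so t_{73} = t_4 = 16.

16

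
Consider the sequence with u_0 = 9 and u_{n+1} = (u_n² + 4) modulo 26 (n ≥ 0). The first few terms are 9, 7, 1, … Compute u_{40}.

We have u_0 = 9; u_1 = 7; u_2 = 1; u_3 = 5; u_4 = 3; u_5 = 13; u_6 = 17; u_7 = 7.
Since u_7 = u_1 = 7, the sequence is eventually periodic: after a pre-period of length 1 it cycles with period 6.
For n ≥ 1, u_n depends only on (n - 1) mod 6. (40 - 1) mod 6 = 3, so u_{40} = u_4 = 3.

3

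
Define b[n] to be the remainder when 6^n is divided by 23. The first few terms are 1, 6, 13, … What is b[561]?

We have b[0] = 1; b[1] = 6; b[2] = 13; b[3] = 9; b[4] = 8; b[5] = 2; b[6] = 12; b[7] = 3; b[8] = 18; b[9] = 16; b[10] = 4; b[11] = 1.
Since b[11] = b[0] = 1, the sequence is periodic with period 11.
(561 - 0) mod 11 = 0, so b[561] = b[0] = 1.

1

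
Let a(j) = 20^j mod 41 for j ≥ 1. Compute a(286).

25

We have a(1) = 20, a(2) = 31, a(3) = 5, a(4) = 18, a(5) = 32, a(6) = 25, a(7) = 8, a(8) = 37, a(9) = 2, a(10) = 40, a(11) = 21, a(12) = 10, a(13) = 36, a(14) = 23, a(15) = 9, a(16) = 16, a(17) = 33, a(18) = 4, a(19) = 39, a(20) = 1, a(21) = 20.
The sequence repeats with period 20.
(286 - 1) mod 20 = 5, so a(286) = a(6) = 25.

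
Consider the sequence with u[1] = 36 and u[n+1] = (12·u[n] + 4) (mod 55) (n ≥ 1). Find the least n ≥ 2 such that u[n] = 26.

Computing terms: u[1] = 36; u[2] = 51; u[3] = 11; u[4] = 26; u[5] = 41; u[6] = 1; u[7] = 16; u[8] = 31; u[9] = 46; u[10] = 6; u[11] = 21; u[12] = 36.
The sequence repeats with period 11.
The value 26 first appears (with n ≥ 2) at u[4].

4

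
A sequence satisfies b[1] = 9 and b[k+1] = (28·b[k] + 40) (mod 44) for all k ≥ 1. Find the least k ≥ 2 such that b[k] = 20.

11

b[1] = 9, b[2] = 28, b[3] = 32, b[4] = 12, b[5] = 24, b[6] = 8, b[7] = 0, b[8] = 40, b[9] = 16, b[10] = 4, b[11] = 20, b[12] = 28.
Since b[12] = b[2] = 28, the sequence is eventually periodic: after a pre-period of length 1 it cycles with period 10.
The value 20 first appears (with k ≥ 2) at b[11].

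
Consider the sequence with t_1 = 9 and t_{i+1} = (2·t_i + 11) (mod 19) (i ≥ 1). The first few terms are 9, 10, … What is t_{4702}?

16

Computing terms: t_1 = 9,  t_2 = 10,  t_3 = 12,  t_4 = 16,  t_5 = 5,  t_6 = 2,  t_7 = 15,  t_8 = 3,  t_9 = 17,  t_{10} = 7,  t_{11} = 6,  t_{12} = 4,  t_{13} = 0,  t_{14} = 11,  t_{15} = 14,  t_{16} = 1,  t_{17} = 13,  t_{18} = 18,  t_{19} = 9.
The sequence repeats with period 18.
So t_{4702} = t_{1 + ((4702-1) mod 18)} = t_4 = 16.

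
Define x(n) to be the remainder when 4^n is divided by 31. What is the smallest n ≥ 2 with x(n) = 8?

x(1) = 4; x(2) = 16; x(3) = 2; x(4) = 8; x(5) = 1; x(6) = 4.
Since x(6) = x(1) = 4, the sequence is periodic with period 5.
The value 8 first appears (with n ≥ 2) at x(4).

4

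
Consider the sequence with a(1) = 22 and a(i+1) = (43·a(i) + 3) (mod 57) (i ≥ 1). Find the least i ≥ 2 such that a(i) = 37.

2

Computing terms: a(1) = 22,  a(2) = 37,  a(3) = 55,  a(4) = 31,  a(5) = 25,  a(6) = 52,  a(7) = 16,  a(8) = 7,  a(9) = 19,  a(10) = 22.
The sequence repeats with period 9.
The value 37 first appears (with i ≥ 2) at a(2).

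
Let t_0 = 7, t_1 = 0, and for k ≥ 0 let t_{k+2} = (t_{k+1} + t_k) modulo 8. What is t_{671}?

1

Listing terms: t_0 = 7,  t_1 = 0,  t_2 = 7,  t_3 = 7,  t_4 = 6,  t_5 = 5,  t_6 = 3,  t_7 = 0,  t_8 = 3,  t_9 = 3,  t_{10} = 6,  t_{11} = 1,  t_{12} = 7,  t_{13} = 0.
Since (t_{12}, t_{13}) = (t_0, t_1) = (7, 0) (two consecutive terms determine the rest), the sequence is periodic with period 12.
(671 - 0) mod 12 = 11, so t_{671} = t_{11} = 1.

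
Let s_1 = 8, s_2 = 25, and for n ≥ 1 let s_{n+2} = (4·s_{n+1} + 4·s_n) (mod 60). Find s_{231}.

12

Listing terms: s_1 = 8, s_2 = 25, s_3 = 12, s_4 = 28, s_5 = 40, s_6 = 32, s_7 = 48, s_8 = 20, s_9 = 32, s_{10} = 28, s_{11} = 0, s_{12} = 52, s_{13} = 28, s_{14} = 20, s_{15} = 12, s_{16} = 8, s_{17} = 20, s_{18} = 52, s_{19} = 48, s_{20} = 40, s_{21} = 52, s_{22} = 8, s_{23} = 0, s_{24} = 32, s_{25} = 8, s_{26} = 40, s_{27} = 12, s_{28} = 28.
Since (s_{27}, s_{28}) = (s_3, s_4) = (12, 28) (two consecutive terms determine the rest), the sequence is eventually periodic: after a pre-period of length 2 it cycles with period 24.
For n ≥ 3, s_n depends only on (n - 3) mod 24. (231 - 3) mod 24 = 12, so s_{231} = s_{15} = 12.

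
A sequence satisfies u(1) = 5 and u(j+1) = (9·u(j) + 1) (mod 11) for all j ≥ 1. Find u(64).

7

We have u(1) = 5, u(2) = 2, u(3) = 8, u(4) = 7, u(5) = 9, u(6) = 5.
Since u(6) = u(1) = 5, the sequence is periodic with period 5.
(64 - 1) mod 5 = 3, so u(64) = u(4) = 7.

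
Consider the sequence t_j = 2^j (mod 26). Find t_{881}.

Listing terms: t_1 = 2,  t_2 = 4,  t_3 = 8,  t_4 = 16,  t_5 = 6,  t_6 = 12,  t_7 = 24,  t_8 = 22,  t_9 = 18,  t_{10} = 10,  t_{11} = 20,  t_{12} = 14,  t_{13} = 2.
The sequence repeats with period 12.
(881 - 1) mod 12 = 4, so t_{881} = t_5 = 6.

6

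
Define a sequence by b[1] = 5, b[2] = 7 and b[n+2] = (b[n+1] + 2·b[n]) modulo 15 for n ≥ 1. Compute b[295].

Computing terms: b[1] = 5; b[2] = 7; b[3] = 2; b[4] = 1; b[5] = 5; b[6] = 7.
The sequence repeats with period 4.
So b[295] = b[1 + ((295-1) mod 4)] = b[3] = 2.

2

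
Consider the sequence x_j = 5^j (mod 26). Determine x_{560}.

1

Computing terms: x_0 = 1; x_1 = 5; x_2 = 25; x_3 = 21; x_4 = 1.
Since x_4 = x_0 = 1, the sequence is periodic with period 4.
So x_{560} = x_{0 + ((560-0) mod 4)} = x_0 = 1.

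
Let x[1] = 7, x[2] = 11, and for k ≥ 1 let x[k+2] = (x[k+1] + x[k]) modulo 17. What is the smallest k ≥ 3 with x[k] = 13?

5

Listing terms: x[1] = 7; x[2] = 11; x[3] = 1; x[4] = 12; x[5] = 13; x[6] = 8; x[7] = 4; x[8] = 12; x[9] = 16; x[10] = 11; x[11] = 10; x[12] = 4; x[13] = 14; x[14] = 1; x[15] = 15; x[16] = 16; x[17] = 14; x[18] = 13; x[19] = 10; x[20] = 6; x[21] = 16; x[22] = 5; x[23] = 4; x[24] = 9; x[25] = 13; x[26] = 5; x[27] = 1; x[28] = 6; x[29] = 7; x[30] = 13; x[31] = 3; x[32] = 16; x[33] = 2; x[34] = 1; x[35] = 3; x[36] = 4; x[37] = 7; x[38] = 11.
Since (x[37], x[38]) = (x[1], x[2]) = (7, 11) (two consecutive terms determine the rest), the sequence is periodic with period 36.
The value 13 first appears (with k ≥ 3) at x[5].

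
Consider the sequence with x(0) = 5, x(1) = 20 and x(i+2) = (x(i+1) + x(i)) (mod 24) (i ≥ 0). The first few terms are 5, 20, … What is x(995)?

x(0) = 5, x(1) = 20, x(2) = 1, x(3) = 21, x(4) = 22, x(5) = 19, x(6) = 17, x(7) = 12, x(8) = 5, x(9) = 17, x(10) = 22, x(11) = 15, x(12) = 13, x(13) = 4, x(14) = 17, x(15) = 21, x(16) = 14, x(17) = 11, x(18) = 1, x(19) = 12, x(20) = 13, x(21) = 1, x(22) = 14, x(23) = 15, x(24) = 5, x(25) = 20.
Since (x(24), x(25)) = (x(0), x(1)) = (5, 20) (two consecutive terms determine the rest), the sequence is periodic with period 24.
(995 - 0) mod 24 = 11, so x(995) = x(11) = 15.

15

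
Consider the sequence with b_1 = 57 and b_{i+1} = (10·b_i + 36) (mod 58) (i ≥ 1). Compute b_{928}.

Listing terms: b_1 = 57,  b_2 = 26,  b_3 = 6,  b_4 = 38,  b_5 = 10,  b_6 = 20,  b_7 = 4,  b_8 = 18,  b_9 = 42,  b_{10} = 50,  b_{11} = 14,  b_{12} = 2,  b_{13} = 56,  b_{14} = 16,  b_{15} = 22,  b_{16} = 24,  b_{17} = 44,  b_{18} = 12,  b_{19} = 40,  b_{20} = 30,  b_{21} = 46,  b_{22} = 32,  b_{23} = 8,  b_{24} = 0,  b_{25} = 36,  b_{26} = 48,  b_{27} = 52,  b_{28} = 34,  b_{29} = 28,  b_{30} = 26.
Since b_{30} = b_2 = 26, the sequence is eventually periodic: after a pre-period of length 1 it cycles with period 28.
For i ≥ 2, b_i depends only on (i - 2) mod 28. (928 - 2) mod 28 = 2, so b_{928} = b_4 = 38.

38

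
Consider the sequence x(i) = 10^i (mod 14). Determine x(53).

We have x(1) = 10,  x(2) = 2,  x(3) = 6,  x(4) = 4,  x(5) = 12,  x(6) = 8,  x(7) = 10.
Since x(7) = x(1) = 10, the sequence is periodic with period 6.
(53 - 1) mod 6 = 4, so x(53) = x(5) = 12.

12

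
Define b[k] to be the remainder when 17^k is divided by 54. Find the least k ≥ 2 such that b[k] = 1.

Computing terms: b[1] = 17,  b[2] = 19,  b[3] = 53,  b[4] = 37,  b[5] = 35,  b[6] = 1,  b[7] = 17.
Since b[7] = b[1] = 17, the sequence is periodic with period 6.
The value 1 first appears (with k ≥ 2) at b[6].

6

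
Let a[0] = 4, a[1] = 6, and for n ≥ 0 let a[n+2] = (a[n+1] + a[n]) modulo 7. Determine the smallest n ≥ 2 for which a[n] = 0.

5

Computing terms: a[0] = 4; a[1] = 6; a[2] = 3; a[3] = 2; a[4] = 5; a[5] = 0; a[6] = 5; a[7] = 5; a[8] = 3; a[9] = 1; a[10] = 4; a[11] = 5; a[12] = 2; a[13] = 0; a[14] = 2; a[15] = 2; a[16] = 4; a[17] = 6.
The sequence repeats with period 16.
The value 0 first appears (with n ≥ 2) at a[5].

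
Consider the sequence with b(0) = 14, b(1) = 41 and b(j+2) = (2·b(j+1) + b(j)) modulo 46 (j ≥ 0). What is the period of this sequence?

22

Listing terms: b(0) = 14,  b(1) = 41,  b(2) = 4,  b(3) = 3,  b(4) = 10,  b(5) = 23,  b(6) = 10,  b(7) = 43,  b(8) = 4,  b(9) = 5,  b(10) = 14,  b(11) = 33,  b(12) = 34,  b(13) = 9,  b(14) = 6,  b(15) = 21,  b(16) = 2,  b(17) = 25,  b(18) = 6,  b(19) = 37,  b(20) = 34,  b(21) = 13,  b(22) = 14,  b(23) = 41.
Since (b(22), b(23)) = (b(0), b(1)) = (14, 41) (two consecutive terms determine the rest), the sequence is periodic with period 22.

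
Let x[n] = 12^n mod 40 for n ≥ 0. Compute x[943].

Computing terms: x[0] = 1, x[1] = 12, x[2] = 24, x[3] = 8, x[4] = 16, x[5] = 32, x[6] = 24.
Since x[6] = x[2] = 24, the sequence is eventually periodic: after a pre-period of length 2 it cycles with period 4.
For n ≥ 2, x[n] depends only on (n - 2) mod 4. (943 - 2) mod 4 = 1, so x[943] = x[3] = 8.

8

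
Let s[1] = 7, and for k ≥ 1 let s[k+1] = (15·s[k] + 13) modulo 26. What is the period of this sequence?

12

Listing terms: s[1] = 7, s[2] = 14, s[3] = 15, s[4] = 4, s[5] = 21, s[6] = 16, s[7] = 19, s[8] = 12, s[9] = 11, s[10] = 22, s[11] = 5, s[12] = 10, s[13] = 7.
Since s[13] = s[1] = 7, the sequence is periodic with period 12.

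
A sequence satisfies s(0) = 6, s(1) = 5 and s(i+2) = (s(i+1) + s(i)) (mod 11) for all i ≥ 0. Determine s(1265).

10

Computing terms: s(0) = 6,  s(1) = 5,  s(2) = 0,  s(3) = 5,  s(4) = 5,  s(5) = 10,  s(6) = 4,  s(7) = 3,  s(8) = 7,  s(9) = 10,  s(10) = 6,  s(11) = 5.
Since (s(10), s(11)) = (s(0), s(1)) = (6, 5) (two consecutive terms determine the rest), the sequence is periodic with period 10.
(1265 - 0) mod 10 = 5, so s(1265) = s(5) = 10.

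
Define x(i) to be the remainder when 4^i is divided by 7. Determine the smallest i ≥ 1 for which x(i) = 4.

1

We have x(0) = 1, x(1) = 4, x(2) = 2, x(3) = 1.
The sequence repeats with period 3.
The value 4 first appears (with i ≥ 1) at x(1).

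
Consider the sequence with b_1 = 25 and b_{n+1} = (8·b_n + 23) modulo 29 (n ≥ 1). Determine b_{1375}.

Listing terms: b_1 = 25,  b_2 = 20,  b_3 = 9,  b_4 = 8,  b_5 = 0,  b_6 = 23,  b_7 = 4,  b_8 = 26,  b_9 = 28,  b_{10} = 15,  b_{11} = 27,  b_{12} = 7,  b_{13} = 21,  b_{14} = 17,  b_{15} = 14,  b_{16} = 19,  b_{17} = 1,  b_{18} = 2,  b_{19} = 10,  b_{20} = 16,  b_{21} = 6,  b_{22} = 13,  b_{23} = 11,  b_{24} = 24,  b_{25} = 12,  b_{26} = 3,  b_{27} = 18,  b_{28} = 22,  b_{29} = 25.
The sequence repeats with period 28.
So b_{1375} = b_{1 + ((1375-1) mod 28)} = b_3 = 9.

9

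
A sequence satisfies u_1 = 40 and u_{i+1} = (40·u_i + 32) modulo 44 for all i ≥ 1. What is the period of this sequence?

10

u_1 = 40,  u_2 = 4,  u_3 = 16,  u_4 = 12,  u_5 = 28,  u_6 = 8,  u_7 = 0,  u_8 = 32,  u_9 = 36,  u_{10} = 20,  u_{11} = 40.
Since u_{11} = u_1 = 40, the sequence is periodic with period 10.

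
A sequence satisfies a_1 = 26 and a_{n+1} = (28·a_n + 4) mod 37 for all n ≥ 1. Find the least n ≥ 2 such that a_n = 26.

19

We have a_1 = 26, a_2 = 29, a_3 = 2, a_4 = 23, a_5 = 19, a_6 = 18, a_7 = 27, a_8 = 20, a_9 = 9, a_{10} = 34, a_{11} = 31, a_{12} = 21, a_{13} = 0, a_{14} = 4, a_{15} = 5, a_{16} = 33, a_{17} = 3, a_{18} = 14, a_{19} = 26.
Since a_{19} = a_1 = 26, the sequence is periodic with period 18.
The value 26 next appears (with n ≥ 2) at a_{19}.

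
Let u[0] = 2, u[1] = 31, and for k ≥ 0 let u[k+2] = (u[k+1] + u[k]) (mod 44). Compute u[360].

We have u[0] = 2; u[1] = 31; u[2] = 33; u[3] = 20; u[4] = 9; u[5] = 29; u[6] = 38; u[7] = 23; u[8] = 17; u[9] = 40; u[10] = 13; u[11] = 9; u[12] = 22; u[13] = 31; u[14] = 9; u[15] = 40; u[16] = 5; u[17] = 1; u[18] = 6; u[19] = 7; u[20] = 13; u[21] = 20; u[22] = 33; u[23] = 9; u[24] = 42; u[25] = 7; u[26] = 5; u[27] = 12; u[28] = 17; u[29] = 29; u[30] = 2; u[31] = 31.
Since (u[30], u[31]) = (u[0], u[1]) = (2, 31) (two consecutive terms determine the rest), the sequence is periodic with period 30.
(360 - 0) mod 30 = 0, so u[360] = u[0] = 2.

2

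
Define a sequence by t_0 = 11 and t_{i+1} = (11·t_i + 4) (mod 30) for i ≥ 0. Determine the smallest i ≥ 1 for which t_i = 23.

Listing terms: t_0 = 11; t_1 = 5; t_2 = 29; t_3 = 23; t_4 = 17; t_5 = 11.
Since t_5 = t_0 = 11, the sequence is periodic with period 5.
The value 23 first appears (with i ≥ 1) at t_3.

3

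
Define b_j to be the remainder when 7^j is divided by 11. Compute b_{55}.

10

Computing terms: b_0 = 1; b_1 = 7; b_2 = 5; b_3 = 2; b_4 = 3; b_5 = 10; b_6 = 4; b_7 = 6; b_8 = 9; b_9 = 8; b_{10} = 1.
Since b_{10} = b_0 = 1, the sequence is periodic with period 10.
So b_{55} = b_{0 + ((55-0) mod 10)} = b_5 = 10.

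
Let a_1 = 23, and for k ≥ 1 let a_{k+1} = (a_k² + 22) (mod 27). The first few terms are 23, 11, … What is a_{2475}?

a_1 = 23,  a_2 = 11,  a_3 = 8,  a_4 = 5,  a_5 = 20,  a_6 = 17,  a_7 = 14,  a_8 = 2,  a_9 = 26,  a_{10} = 23.
The sequence repeats with period 9.
(2475 - 1) mod 9 = 8, so a_{2475} = a_9 = 26.

26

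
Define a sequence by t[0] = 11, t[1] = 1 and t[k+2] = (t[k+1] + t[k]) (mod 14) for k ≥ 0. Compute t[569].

Computing terms: t[0] = 11; t[1] = 1; t[2] = 12; t[3] = 13; t[4] = 11; t[5] = 10; t[6] = 7; t[7] = 3; t[8] = 10; t[9] = 13; t[10] = 9; t[11] = 8; t[12] = 3; t[13] = 11; t[14] = 0; t[15] = 11; t[16] = 11; t[17] = 8; t[18] = 5; t[19] = 13; t[20] = 4; t[21] = 3; t[22] = 7; t[23] = 10; t[24] = 3; t[25] = 13; t[26] = 2; t[27] = 1; t[28] = 3; t[29] = 4; t[30] = 7; t[31] = 11; t[32] = 4; t[33] = 1; t[34] = 5; t[35] = 6; t[36] = 11; t[37] = 3; t[38] = 0; t[39] = 3; t[40] = 3; t[41] = 6; t[42] = 9; t[43] = 1; t[44] = 10; t[45] = 11; t[46] = 7; t[47] = 4; t[48] = 11; t[49] = 1.
The sequence repeats with period 48.
(569 - 0) mod 48 = 41, so t[569] = t[41] = 6.

6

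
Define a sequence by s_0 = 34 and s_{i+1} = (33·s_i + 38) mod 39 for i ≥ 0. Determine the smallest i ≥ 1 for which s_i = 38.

We have s_0 = 34, s_1 = 29, s_2 = 20, s_3 = 35, s_4 = 23, s_5 = 17, s_6 = 14, s_7 = 32, s_8 = 2, s_9 = 26, s_{10} = 38, s_{11} = 5, s_{12} = 8, s_{13} = 29.
Since s_{13} = s_1 = 29, the sequence is eventually periodic: after a pre-period of length 1 it cycles with period 12.
The value 38 first appears (with i ≥ 1) at s_{10}.

10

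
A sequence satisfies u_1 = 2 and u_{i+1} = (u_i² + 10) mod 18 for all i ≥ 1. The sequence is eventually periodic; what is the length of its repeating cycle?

3

We have u_1 = 2,  u_2 = 14,  u_3 = 8,  u_4 = 2.
Since u_4 = u_1 = 2, the sequence is periodic with period 3.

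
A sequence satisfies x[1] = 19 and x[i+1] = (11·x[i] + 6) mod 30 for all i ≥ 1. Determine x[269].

7

Computing terms: x[1] = 19, x[2] = 5, x[3] = 1, x[4] = 17, x[5] = 13, x[6] = 29, x[7] = 25, x[8] = 11, x[9] = 7, x[10] = 23, x[11] = 19.
Since x[11] = x[1] = 19, the sequence is periodic with period 10.
(269 - 1) mod 10 = 8, so x[269] = x[9] = 7.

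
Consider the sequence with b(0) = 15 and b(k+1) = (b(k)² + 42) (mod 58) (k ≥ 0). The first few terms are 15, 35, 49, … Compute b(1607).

33

We have b(0) = 15,  b(1) = 35,  b(2) = 49,  b(3) = 7,  b(4) = 33,  b(5) = 29,  b(6) = 13,  b(7) = 37,  b(8) = 19,  b(9) = 55,  b(10) = 51,  b(11) = 33.
Since b(11) = b(4) = 33, the sequence is eventually periodic: after a pre-period of length 4 it cycles with period 7.
For k ≥ 4, b(k) depends only on (k - 4) mod 7. (1607 - 4) mod 7 = 0, so b(1607) = b(4) = 33.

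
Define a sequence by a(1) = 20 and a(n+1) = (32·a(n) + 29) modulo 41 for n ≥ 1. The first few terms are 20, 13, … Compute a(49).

20

Listing terms: a(1) = 20, a(2) = 13, a(3) = 35, a(4) = 1, a(5) = 20.
The sequence repeats with period 4.
(49 - 1) mod 4 = 0, so a(49) = a(1) = 20.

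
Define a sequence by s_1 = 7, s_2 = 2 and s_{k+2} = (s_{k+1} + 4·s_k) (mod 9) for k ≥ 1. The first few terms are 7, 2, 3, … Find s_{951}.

Computing terms: s_1 = 7, s_2 = 2, s_3 = 3, s_4 = 2, s_5 = 5, s_6 = 4, s_7 = 6, s_8 = 4, s_9 = 1, s_{10} = 8, s_{11} = 3, s_{12} = 8, s_{13} = 2, s_{14} = 7, s_{15} = 6, s_{16} = 7, s_{17} = 4, s_{18} = 5, s_{19} = 3, s_{20} = 5, s_{21} = 8, s_{22} = 1, s_{23} = 6, s_{24} = 1, s_{25} = 7, s_{26} = 2.
Since (s_{25}, s_{26}) = (s_1, s_2) = (7, 2) (two consecutive terms determine the rest), the sequence is periodic with period 24.
So s_{951} = s_{1 + ((951-1) mod 24)} = s_{15} = 6.

6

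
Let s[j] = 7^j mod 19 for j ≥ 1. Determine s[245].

11

We have s[1] = 7; s[2] = 11; s[3] = 1; s[4] = 7.
Since s[4] = s[1] = 7, the sequence is periodic with period 3.
(245 - 1) mod 3 = 1, so s[245] = s[2] = 11.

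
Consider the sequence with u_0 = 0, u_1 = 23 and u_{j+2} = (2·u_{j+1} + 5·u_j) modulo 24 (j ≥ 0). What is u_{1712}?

Listing terms: u_0 = 0,  u_1 = 23,  u_2 = 22,  u_3 = 15,  u_4 = 20,  u_5 = 19,  u_6 = 18,  u_7 = 11,  u_8 = 16,  u_9 = 15,  u_{10} = 14,  u_{11} = 7,  u_{12} = 12,  u_{13} = 11,  u_{14} = 10,  u_{15} = 3,  u_{16} = 8,  u_{17} = 7,  u_{18} = 6,  u_{19} = 23,  u_{20} = 4,  u_{21} = 3,  u_{22} = 2,  u_{23} = 19,  u_{24} = 0,  u_{25} = 23.
Since (u_{24}, u_{25}) = (u_0, u_1) = (0, 23) (two consecutive terms determine the rest), the sequence is periodic with period 24.
(1712 - 0) mod 24 = 8, so u_{1712} = u_8 = 16.

16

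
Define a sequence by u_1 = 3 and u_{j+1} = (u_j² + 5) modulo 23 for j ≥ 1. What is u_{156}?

5

u_1 = 3; u_2 = 14; u_3 = 17; u_4 = 18; u_5 = 7; u_6 = 8; u_7 = 0; u_8 = 5; u_9 = 7.
Since u_9 = u_5 = 7, the sequence is eventually periodic: after a pre-period of length 4 it cycles with period 4.
For j ≥ 5, u_j depends only on (j - 5) mod 4. (156 - 5) mod 4 = 3, so u_{156} = u_8 = 5.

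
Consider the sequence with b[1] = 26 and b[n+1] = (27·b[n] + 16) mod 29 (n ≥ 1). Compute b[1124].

We have b[1] = 26; b[2] = 22; b[3] = 1; b[4] = 14; b[5] = 17; b[6] = 11; b[7] = 23; b[8] = 28; b[9] = 18; b[10] = 9; b[11] = 27; b[12] = 20; b[13] = 5; b[14] = 6; b[15] = 4; b[16] = 8; b[17] = 0; b[18] = 16; b[19] = 13; b[20] = 19; b[21] = 7; b[22] = 2; b[23] = 12; b[24] = 21; b[25] = 3; b[26] = 10; b[27] = 25; b[28] = 24; b[29] = 26.
Since b[29] = b[1] = 26, the sequence is periodic with period 28.
(1124 - 1) mod 28 = 3, so b[1124] = b[4] = 14.

14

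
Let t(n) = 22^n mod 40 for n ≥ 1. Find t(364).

Computing terms: t(1) = 22,  t(2) = 4,  t(3) = 8,  t(4) = 16,  t(5) = 32,  t(6) = 24,  t(7) = 8.
Since t(7) = t(3) = 8, the sequence is eventually periodic: after a pre-period of length 2 it cycles with period 4.
For n ≥ 3, t(n) depends only on (n - 3) mod 4. (364 - 3) mod 4 = 1, so t(364) = t(4) = 16.

16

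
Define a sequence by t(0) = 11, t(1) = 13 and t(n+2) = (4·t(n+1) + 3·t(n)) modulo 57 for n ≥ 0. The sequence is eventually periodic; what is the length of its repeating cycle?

18

Listing terms: t(0) = 11,  t(1) = 13,  t(2) = 28,  t(3) = 37,  t(4) = 4,  t(5) = 13,  t(6) = 7,  t(7) = 10,  t(8) = 4,  t(9) = 46,  t(10) = 25,  t(11) = 10,  t(12) = 1,  t(13) = 34,  t(14) = 25,  t(15) = 31,  t(16) = 28,  t(17) = 34,  t(18) = 49,  t(19) = 13,  t(20) = 28.
Since (t(19), t(20)) = (t(1), t(2)) = (13, 28) (two consecutive terms determine the rest), the sequence is eventually periodic: after a pre-period of length 1 it cycles with period 18.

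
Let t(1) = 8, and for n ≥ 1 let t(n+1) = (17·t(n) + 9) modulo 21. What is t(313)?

8

We have t(1) = 8, t(2) = 19, t(3) = 17, t(4) = 4, t(5) = 14, t(6) = 16, t(7) = 8.
Since t(7) = t(1) = 8, the sequence is periodic with period 6.
So t(313) = t(1 + ((313-1) mod 6)) = t(1) = 8.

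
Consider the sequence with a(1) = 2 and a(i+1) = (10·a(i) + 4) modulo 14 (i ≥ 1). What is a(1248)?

Computing terms: a(1) = 2, a(2) = 10, a(3) = 6, a(4) = 8, a(5) = 0, a(6) = 4, a(7) = 2.
Since a(7) = a(1) = 2, the sequence is periodic with period 6.
So a(1248) = a(1 + ((1248-1) mod 6)) = a(6) = 4.

4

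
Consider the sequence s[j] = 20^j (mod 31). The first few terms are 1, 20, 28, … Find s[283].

Computing terms: s[0] = 1; s[1] = 20; s[2] = 28; s[3] = 2; s[4] = 9; s[5] = 25; s[6] = 4; s[7] = 18; s[8] = 19; s[9] = 8; s[10] = 5; s[11] = 7; s[12] = 16; s[13] = 10; s[14] = 14; s[15] = 1.
The sequence repeats with period 15.
(283 - 0) mod 15 = 13, so s[283] = s[13] = 10.

10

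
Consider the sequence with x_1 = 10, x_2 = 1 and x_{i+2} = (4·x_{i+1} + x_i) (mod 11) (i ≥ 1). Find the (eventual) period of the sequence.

Listing terms: x_1 = 10, x_2 = 1, x_3 = 3, x_4 = 2, x_5 = 0, x_6 = 2, x_7 = 8, x_8 = 1, x_9 = 1, x_{10} = 5, x_{11} = 10, x_{12} = 1.
The sequence repeats with period 10.

10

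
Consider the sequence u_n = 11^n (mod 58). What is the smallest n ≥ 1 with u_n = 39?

11

Listing terms: u_0 = 1,  u_1 = 11,  u_2 = 5,  u_3 = 55,  u_4 = 25,  u_5 = 43,  u_6 = 9,  u_7 = 41,  u_8 = 45,  u_9 = 31,  u_{10} = 51,  u_{11} = 39,  u_{12} = 23,  u_{13} = 21,  u_{14} = 57,  u_{15} = 47,  u_{16} = 53,  u_{17} = 3,  u_{18} = 33,  u_{19} = 15,  u_{20} = 49,  u_{21} = 17,  u_{22} = 13,  u_{23} = 27,  u_{24} = 7,  u_{25} = 19,  u_{26} = 35,  u_{27} = 37,  u_{28} = 1.
Since u_{28} = u_0 = 1, the sequence is periodic with period 28.
The value 39 first appears (with n ≥ 1) at u_{11}.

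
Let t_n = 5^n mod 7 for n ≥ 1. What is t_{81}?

6

Computing terms: t_1 = 5,  t_2 = 4,  t_3 = 6,  t_4 = 2,  t_5 = 3,  t_6 = 1,  t_7 = 5.
Since t_7 = t_1 = 5, the sequence is periodic with period 6.
So t_{81} = t_{1 + ((81-1) mod 6)} = t_3 = 6.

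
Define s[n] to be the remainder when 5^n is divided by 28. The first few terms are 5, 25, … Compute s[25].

5

Listing terms: s[1] = 5, s[2] = 25, s[3] = 13, s[4] = 9, s[5] = 17, s[6] = 1, s[7] = 5.
Since s[7] = s[1] = 5, the sequence is periodic with period 6.
(25 - 1) mod 6 = 0, so s[25] = s[1] = 5.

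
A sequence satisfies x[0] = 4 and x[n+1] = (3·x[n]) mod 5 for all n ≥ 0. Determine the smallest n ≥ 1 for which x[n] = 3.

x[0] = 4,  x[1] = 2,  x[2] = 1,  x[3] = 3,  x[4] = 4.
The sequence repeats with period 4.
The value 3 first appears (with n ≥ 1) at x[3].

3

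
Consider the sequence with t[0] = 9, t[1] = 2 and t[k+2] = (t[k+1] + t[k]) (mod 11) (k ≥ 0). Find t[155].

4

t[0] = 9; t[1] = 2; t[2] = 0; t[3] = 2; t[4] = 2; t[5] = 4; t[6] = 6; t[7] = 10; t[8] = 5; t[9] = 4; t[10] = 9; t[11] = 2.
Since (t[10], t[11]) = (t[0], t[1]) = (9, 2) (two consecutive terms determine the rest), the sequence is periodic with period 10.
(155 - 0) mod 10 = 5, so t[155] = t[5] = 4.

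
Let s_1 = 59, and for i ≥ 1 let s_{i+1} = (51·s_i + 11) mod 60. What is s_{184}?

We have s_1 = 59; s_2 = 20; s_3 = 11; s_4 = 32; s_5 = 23; s_6 = 44; s_7 = 35; s_8 = 56; s_9 = 47; s_{10} = 8; s_{11} = 59.
The sequence repeats with period 10.
(184 - 1) mod 10 = 3, so s_{184} = s_4 = 32.

32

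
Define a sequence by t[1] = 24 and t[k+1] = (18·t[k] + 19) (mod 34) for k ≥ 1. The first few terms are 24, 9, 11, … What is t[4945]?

1

Listing terms: t[1] = 24,  t[2] = 9,  t[3] = 11,  t[4] = 13,  t[5] = 15,  t[6] = 17,  t[7] = 19,  t[8] = 21,  t[9] = 23,  t[10] = 25,  t[11] = 27,  t[12] = 29,  t[13] = 31,  t[14] = 33,  t[15] = 1,  t[16] = 3,  t[17] = 5,  t[18] = 7,  t[19] = 9.
Since t[19] = t[2] = 9, the sequence is eventually periodic: after a pre-period of length 1 it cycles with period 17.
For k ≥ 2, t[k] depends only on (k - 2) mod 17. (4945 - 2) mod 17 = 13, so t[4945] = t[15] = 1.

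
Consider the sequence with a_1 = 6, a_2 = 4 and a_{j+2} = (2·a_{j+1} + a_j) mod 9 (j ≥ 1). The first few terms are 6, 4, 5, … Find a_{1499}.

5

Listing terms: a_1 = 6; a_2 = 4; a_3 = 5; a_4 = 5; a_5 = 6; a_6 = 8; a_7 = 4; a_8 = 7; a_9 = 0; a_{10} = 7; a_{11} = 5; a_{12} = 8; a_{13} = 3; a_{14} = 5; a_{15} = 4; a_{16} = 4; a_{17} = 3; a_{18} = 1; a_{19} = 5; a_{20} = 2; a_{21} = 0; a_{22} = 2; a_{23} = 4; a_{24} = 1; a_{25} = 6; a_{26} = 4.
Since (a_{25}, a_{26}) = (a_1, a_2) = (6, 4) (two consecutive terms determine the rest), the sequence is periodic with period 24.
(1499 - 1) mod 24 = 10, so a_{1499} = a_{11} = 5.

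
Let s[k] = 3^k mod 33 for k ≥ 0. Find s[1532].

9

s[0] = 1; s[1] = 3; s[2] = 9; s[3] = 27; s[4] = 15; s[5] = 12; s[6] = 3.
Since s[6] = s[1] = 3, the sequence is eventually periodic: after a pre-period of length 1 it cycles with period 5.
For k ≥ 1, s[k] depends only on (k - 1) mod 5. (1532 - 1) mod 5 = 1, so s[1532] = s[2] = 9.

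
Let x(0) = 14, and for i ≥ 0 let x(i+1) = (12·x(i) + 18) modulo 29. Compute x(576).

14

Computing terms: x(0) = 14, x(1) = 12, x(2) = 17, x(3) = 19, x(4) = 14.
Since x(4) = x(0) = 14, the sequence is periodic with period 4.
(576 - 0) mod 4 = 0, so x(576) = x(0) = 14.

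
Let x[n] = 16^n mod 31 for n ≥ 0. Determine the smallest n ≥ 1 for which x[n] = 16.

Listing terms: x[0] = 1; x[1] = 16; x[2] = 8; x[3] = 4; x[4] = 2; x[5] = 1.
The sequence repeats with period 5.
The value 16 first appears (with n ≥ 1) at x[1].

1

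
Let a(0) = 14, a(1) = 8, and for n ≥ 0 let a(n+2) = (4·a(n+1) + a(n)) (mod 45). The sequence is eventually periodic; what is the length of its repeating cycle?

8

We have a(0) = 14, a(1) = 8, a(2) = 1, a(3) = 12, a(4) = 4, a(5) = 28, a(6) = 26, a(7) = 42, a(8) = 14, a(9) = 8.
Since (a(8), a(9)) = (a(0), a(1)) = (14, 8) (two consecutive terms determine the rest), the sequence is periodic with period 8.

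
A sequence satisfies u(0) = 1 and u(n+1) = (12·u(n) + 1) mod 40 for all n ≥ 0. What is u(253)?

Listing terms: u(0) = 1; u(1) = 13; u(2) = 37; u(3) = 5; u(4) = 21; u(5) = 13.
Since u(5) = u(1) = 13, the sequence is eventually periodic: after a pre-period of length 1 it cycles with period 4.
For n ≥ 1, u(n) depends only on (n - 1) mod 4. (253 - 1) mod 4 = 0, so u(253) = u(1) = 13.

13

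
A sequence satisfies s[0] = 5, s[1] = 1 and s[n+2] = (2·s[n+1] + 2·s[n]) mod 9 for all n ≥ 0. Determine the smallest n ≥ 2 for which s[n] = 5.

Listing terms: s[0] = 5,  s[1] = 1,  s[2] = 3,  s[3] = 8,  s[4] = 4,  s[5] = 6,  s[6] = 2,  s[7] = 7,  s[8] = 0,  s[9] = 5,  s[10] = 1.
The sequence repeats with period 9.
The value 5 next appears (with n ≥ 2) at s[9].

9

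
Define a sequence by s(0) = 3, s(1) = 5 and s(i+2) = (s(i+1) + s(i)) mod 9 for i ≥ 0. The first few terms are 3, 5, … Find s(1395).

4

s(0) = 3; s(1) = 5; s(2) = 8; s(3) = 4; s(4) = 3; s(5) = 7; s(6) = 1; s(7) = 8; s(8) = 0; s(9) = 8; s(10) = 8; s(11) = 7; s(12) = 6; s(13) = 4; s(14) = 1; s(15) = 5; s(16) = 6; s(17) = 2; s(18) = 8; s(19) = 1; s(20) = 0; s(21) = 1; s(22) = 1; s(23) = 2; s(24) = 3; s(25) = 5.
Since (s(24), s(25)) = (s(0), s(1)) = (3, 5) (two consecutive terms determine the rest), the sequence is periodic with period 24.
(1395 - 0) mod 24 = 3, so s(1395) = s(3) = 4.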